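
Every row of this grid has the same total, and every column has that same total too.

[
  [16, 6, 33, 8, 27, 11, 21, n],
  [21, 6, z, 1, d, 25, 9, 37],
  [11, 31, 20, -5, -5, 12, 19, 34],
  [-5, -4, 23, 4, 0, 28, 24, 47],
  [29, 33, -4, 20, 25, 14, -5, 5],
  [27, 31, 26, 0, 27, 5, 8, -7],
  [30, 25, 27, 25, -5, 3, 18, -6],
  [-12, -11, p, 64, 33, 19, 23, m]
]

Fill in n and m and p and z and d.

Rows 3 and 4 both sum to 117, so that's the common total.
The known cells in row 1 total 122, leaving 117 − 122 = -5 for the blank.
The known cells in column 8 total 105, leaving 117 − 105 = 12 for the blank.
The known cells in column 5 total 102, leaving 117 − 102 = 15 for the blank.
The known cells in row 2 total 114, leaving 117 − 114 = 3 for the blank.
The known cells in row 8 total 128, leaving 117 − 128 = -11 for the blank.

n = -5, m = 12, p = -11, z = 3, d = 15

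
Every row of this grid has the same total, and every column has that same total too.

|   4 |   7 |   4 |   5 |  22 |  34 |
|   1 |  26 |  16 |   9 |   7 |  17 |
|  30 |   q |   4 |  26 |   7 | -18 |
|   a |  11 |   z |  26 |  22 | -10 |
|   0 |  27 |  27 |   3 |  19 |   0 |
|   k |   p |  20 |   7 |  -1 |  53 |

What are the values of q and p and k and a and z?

Rows 1 and 2 both sum to 76, so that's the common total.
Row 3 has 30 + 4 + 26 + 7 − 18 = 49; the blank must be 76 − 49 = 27.
Column 2 has 7 + 26 + 27 + 11 + 27 = 98; the blank must be 76 − 98 = -22.
Row 6 has -22 + 20 + 7 − 1 + 53 = 57; the blank must be 76 − 57 = 19.
Column 1 has 4 + 1 + 30 + 0 + 19 = 54; the blank must be 76 − 54 = 22.
Row 4 has 22 + 11 + 26 + 22 − 10 = 71; the blank must be 76 − 71 = 5.

q = 27, p = -22, k = 19, a = 22, z = 5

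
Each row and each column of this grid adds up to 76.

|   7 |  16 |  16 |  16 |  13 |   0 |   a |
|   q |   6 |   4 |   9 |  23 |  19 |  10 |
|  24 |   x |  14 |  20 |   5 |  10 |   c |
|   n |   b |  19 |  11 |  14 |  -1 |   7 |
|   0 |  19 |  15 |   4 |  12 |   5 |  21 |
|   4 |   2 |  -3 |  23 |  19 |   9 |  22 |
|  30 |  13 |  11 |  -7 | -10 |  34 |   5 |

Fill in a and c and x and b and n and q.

a = 8, c = 3, x = 0, b = 20, n = 6, q = 5

Row 1: 7 + 16 + 16 + 16 + 13 + 0 = 68, so its missing entry is 76 − 68 = 8.
Column 7: 8 + 10 + 7 + 21 + 22 + 5 = 73, so its missing entry is 76 − 73 = 3.
Row 3: 24 + 14 + 20 + 5 + 10 + 3 = 76, so its missing entry is 76 − 76 = 0.
Column 2: 16 + 6 + 0 + 19 + 2 + 13 = 56, so its missing entry is 76 − 56 = 20.
Row 4: 20 + 19 + 11 + 14 − 1 + 7 = 70, so its missing entry is 76 − 70 = 6.
Row 2: 6 + 4 + 9 + 23 + 19 + 10 = 71, so its missing entry is 76 − 71 = 5.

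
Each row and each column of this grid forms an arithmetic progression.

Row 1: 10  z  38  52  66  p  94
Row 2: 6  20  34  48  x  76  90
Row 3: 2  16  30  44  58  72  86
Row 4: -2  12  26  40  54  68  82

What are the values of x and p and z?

Along each row the entries change by 14 per step; down each column they change by -4.
Row 2: from 6 at column 1, stepping by 14 to column 5 gives 62.
Row 1: from 10 at column 1, stepping by 14 to column 6 gives 80.
Row 1: from 10 at column 1, stepping by 14 to column 2 gives 24.

x = 62, p = 80, z = 24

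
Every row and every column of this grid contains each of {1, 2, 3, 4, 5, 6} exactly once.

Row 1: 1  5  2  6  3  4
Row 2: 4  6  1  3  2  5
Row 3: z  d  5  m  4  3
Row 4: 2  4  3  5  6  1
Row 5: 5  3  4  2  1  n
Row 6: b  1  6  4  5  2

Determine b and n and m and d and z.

b = 3, n = 6, m = 1, d = 2, z = 6

At (row 3, col 2): column 2 already has {1, 3, 4, 5, 6}, so the value is 2.
For row 3, column 4: column 4 already has {2, 3, 4, 5, 6}; that leaves 1.
At (row 3, col 1): row 3 already has {1, 2, 3, 4, 5}, so the value is 6.
For row 5, column 6: row 5 already has {1, 2, 3, 4, 5}; that leaves 6.
Cell (6,1): row 6 already has {1, 2, 4, 5, 6} → 3.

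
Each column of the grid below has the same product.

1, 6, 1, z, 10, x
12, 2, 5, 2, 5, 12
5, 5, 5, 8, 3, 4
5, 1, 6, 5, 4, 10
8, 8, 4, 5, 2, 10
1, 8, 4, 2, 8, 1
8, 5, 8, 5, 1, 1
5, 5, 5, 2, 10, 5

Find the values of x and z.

x = 4, z = 12

Columns 1 and 5 each multiply to 96000, so every column has product 96000.
Column 6: 12×4×10×10×1×1×5 = 24000, so the missing entry is 96000 ÷ 24000 = 4.
Column 4: 2×8×5×5×2×5×2 = 8000, so the missing entry is 96000 ÷ 8000 = 12.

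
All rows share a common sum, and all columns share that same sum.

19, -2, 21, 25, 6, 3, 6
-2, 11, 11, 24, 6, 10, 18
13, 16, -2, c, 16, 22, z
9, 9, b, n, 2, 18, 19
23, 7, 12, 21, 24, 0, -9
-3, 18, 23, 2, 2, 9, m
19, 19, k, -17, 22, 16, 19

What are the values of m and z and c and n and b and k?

Rows 1 and 2 both sum to 78, so that's the common total.
Row 7 has 19 + 19 − 17 + 22 + 16 + 19 = 78; the blank must be 78 − 78 = 0.
Row 6 has -3 + 18 + 23 + 2 + 2 + 9 = 51; the blank must be 78 − 51 = 27.
Column 7 has 6 + 18 + 19 − 9 + 27 + 19 = 80; the blank must be 78 − 80 = -2.
Row 3 has 13 + 16 − 2 + 16 + 22 − 2 = 63; the blank must be 78 − 63 = 15.
Column 4 has 25 + 24 + 15 + 21 + 2 − 17 = 70; the blank must be 78 − 70 = 8.
Row 4 has 9 + 9 + 8 + 2 + 18 + 19 = 65; the blank must be 78 − 65 = 13.

m = 27, z = -2, c = 15, n = 8, b = 13, k = 0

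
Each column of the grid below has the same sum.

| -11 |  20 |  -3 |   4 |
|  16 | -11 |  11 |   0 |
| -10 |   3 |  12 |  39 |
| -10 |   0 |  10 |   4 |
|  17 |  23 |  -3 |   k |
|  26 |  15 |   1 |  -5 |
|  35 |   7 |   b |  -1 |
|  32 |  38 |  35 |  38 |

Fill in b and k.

Column 1 sums to 95 and so does column 2; that's the common total.
In column 3 the known cells total 63, leaving 95 − 63 = 32.
In column 4 the known cells total 79, leaving 95 − 79 = 16.

b = 32, k = 16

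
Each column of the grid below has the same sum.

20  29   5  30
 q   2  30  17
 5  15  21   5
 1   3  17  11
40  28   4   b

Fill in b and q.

b = 14, q = 11

Columns 2 and 3 both add up to 77, so every column sums to 77.
Column 4: 30 + 17 + 5 + 11 = 63, so the missing entry is 77 − 63 = 14.
Column 1: 20 + 5 + 1 + 40 = 66, so the missing entry is 77 − 66 = 11.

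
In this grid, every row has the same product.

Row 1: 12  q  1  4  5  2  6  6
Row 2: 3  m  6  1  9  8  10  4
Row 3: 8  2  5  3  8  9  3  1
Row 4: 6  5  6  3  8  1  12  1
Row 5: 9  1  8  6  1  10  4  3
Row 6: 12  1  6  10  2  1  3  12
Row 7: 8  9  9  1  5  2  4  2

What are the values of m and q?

Rows 3 and 7 each multiply to 51840, so every row has product 51840.
Row 2: 3×6×1×9×8×10×4 = 51840, so the missing entry is 51840 ÷ 51840 = 1.
Row 1: 12×1×4×5×2×6×6 = 17280, so the missing entry is 51840 ÷ 17280 = 3.

m = 1, q = 3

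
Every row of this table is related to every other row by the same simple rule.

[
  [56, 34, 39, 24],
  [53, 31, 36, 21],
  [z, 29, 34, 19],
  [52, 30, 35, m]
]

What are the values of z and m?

z = 51, m = 20

The difference between any two rows is the same in every column — this is an addition table with the headers hidden.
Row 3 minus row 1 is 29 − 34 = -5, so its entry in column 1 is 56 + (-5) = 51.
Row 4 minus row 1 is 30 − 34 = -4, so its entry in column 4 is 24 + (-4) = 20.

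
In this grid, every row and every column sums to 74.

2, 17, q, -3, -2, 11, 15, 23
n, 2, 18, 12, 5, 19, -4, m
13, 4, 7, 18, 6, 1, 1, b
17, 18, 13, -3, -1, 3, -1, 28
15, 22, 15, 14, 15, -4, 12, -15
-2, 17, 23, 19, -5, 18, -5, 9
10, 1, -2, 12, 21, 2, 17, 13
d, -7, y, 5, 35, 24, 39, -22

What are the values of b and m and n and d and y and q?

Row 3 has 13 + 4 + 7 + 18 + 6 + 1 + 1 = 50; the blank must be 74 − 50 = 24.
Column 8 has 23 + 24 + 28 − 15 + 9 + 13 − 22 = 60; the blank must be 74 − 60 = 14.
Row 1 has 2 + 17 − 3 − 2 + 11 + 15 + 23 = 63; the blank must be 74 − 63 = 11.
Column 3 has 11 + 18 + 7 + 13 + 15 + 23 − 2 = 85; the blank must be 74 − 85 = -11.
Row 8 has -7 − 11 + 5 + 35 + 24 + 39 − 22 = 63; the blank must be 74 − 63 = 11.
Row 2 has 2 + 18 + 12 + 5 + 19 − 4 + 14 = 66; the blank must be 74 − 66 = 8.

b = 24, m = 14, n = 8, d = 11, y = -11, q = 11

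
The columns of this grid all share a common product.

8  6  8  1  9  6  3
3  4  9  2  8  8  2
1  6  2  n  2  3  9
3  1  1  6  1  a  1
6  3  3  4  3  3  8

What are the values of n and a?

Columns 2 and 7 each multiply to 432, so every column has product 432.
Column 4: 1×2×6×4 = 48, so the missing entry is 432 ÷ 48 = 9.
Column 6: 6×8×3×3 = 432, so the missing entry is 432 ÷ 432 = 1.

n = 9, a = 1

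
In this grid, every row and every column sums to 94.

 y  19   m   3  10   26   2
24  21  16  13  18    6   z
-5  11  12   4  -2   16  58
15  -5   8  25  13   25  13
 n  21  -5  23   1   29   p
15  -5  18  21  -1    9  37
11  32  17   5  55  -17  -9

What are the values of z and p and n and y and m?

Column 3 has 16 + 12 + 8 − 5 + 18 + 17 = 66; the blank must be 94 − 66 = 28.
Row 1 has 19 + 28 + 3 + 10 + 26 + 2 = 88; the blank must be 94 − 88 = 6.
Column 1 has 6 + 24 − 5 + 15 + 15 + 11 = 66; the blank must be 94 − 66 = 28.
Row 5 has 28 + 21 − 5 + 23 + 1 + 29 = 97; the blank must be 94 − 97 = -3.
Row 2 has 24 + 21 + 16 + 13 + 18 + 6 = 98; the blank must be 94 − 98 = -4.

z = -4, p = -3, n = 28, y = 6, m = 28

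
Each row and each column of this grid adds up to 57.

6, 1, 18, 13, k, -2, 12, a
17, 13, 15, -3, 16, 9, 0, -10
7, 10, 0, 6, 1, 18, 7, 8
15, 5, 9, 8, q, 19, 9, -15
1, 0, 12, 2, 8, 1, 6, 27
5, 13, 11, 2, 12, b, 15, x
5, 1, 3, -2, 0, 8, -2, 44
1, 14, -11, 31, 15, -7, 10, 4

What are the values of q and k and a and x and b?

q = 7, k = -2, a = 11, x = -12, b = 11

Column 6 has -2 + 9 + 18 + 19 + 1 + 8 − 7 = 46; the blank must be 57 − 46 = 11.
Row 4 has 15 + 5 + 9 + 8 + 19 + 9 − 15 = 50; the blank must be 57 − 50 = 7.
Column 5 has 16 + 1 + 7 + 8 + 12 + 0 + 15 = 59; the blank must be 57 − 59 = -2.
Row 1 has 6 + 1 + 18 + 13 − 2 − 2 + 12 = 46; the blank must be 57 − 46 = 11.
Row 6 has 5 + 13 + 11 + 2 + 12 + 11 + 15 = 69; the blank must be 57 − 69 = -12.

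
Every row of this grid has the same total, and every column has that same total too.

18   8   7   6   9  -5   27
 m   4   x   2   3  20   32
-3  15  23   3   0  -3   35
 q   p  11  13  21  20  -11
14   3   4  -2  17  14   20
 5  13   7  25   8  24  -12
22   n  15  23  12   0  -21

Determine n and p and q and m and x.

Rows 1 and 3 both sum to 70, so that's the common total.
Column 3: 7 + 23 + 11 + 4 + 7 + 15 = 67, so its missing entry is 70 − 67 = 3.
Row 7: 22 + 15 + 23 + 12 + 0 − 21 = 51, so its missing entry is 70 − 51 = 19.
Column 2: 8 + 4 + 15 + 3 + 13 + 19 = 62, so its missing entry is 70 − 62 = 8.
Row 4: 8 + 11 + 13 + 21 + 20 − 11 = 62, so its missing entry is 70 − 62 = 8.
Row 2: 4 + 3 + 2 + 3 + 20 + 32 = 64, so its missing entry is 70 − 64 = 6.

n = 19, p = 8, q = 8, m = 6, x = 3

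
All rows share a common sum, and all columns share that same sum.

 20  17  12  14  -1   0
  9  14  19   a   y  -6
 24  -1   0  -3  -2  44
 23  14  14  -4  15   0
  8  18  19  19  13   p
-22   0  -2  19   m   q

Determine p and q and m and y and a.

p = -15, q = 39, m = 28, y = 9, a = 17

Rows 1 and 3 both sum to 62, so that's the common total.
Row 5: 8 + 18 + 19 + 19 + 13 = 77, so its missing entry is 62 − 77 = -15.
Column 6: 0 − 6 + 44 + 0 − 15 = 23, so its missing entry is 62 − 23 = 39.
Row 6: -22 + 0 − 2 + 19 + 39 = 34, so its missing entry is 62 − 34 = 28.
Column 5: -1 − 2 + 15 + 13 + 28 = 53, so its missing entry is 62 − 53 = 9.
Row 2: 9 + 14 + 19 + 9 − 6 = 45, so its missing entry is 62 − 45 = 17.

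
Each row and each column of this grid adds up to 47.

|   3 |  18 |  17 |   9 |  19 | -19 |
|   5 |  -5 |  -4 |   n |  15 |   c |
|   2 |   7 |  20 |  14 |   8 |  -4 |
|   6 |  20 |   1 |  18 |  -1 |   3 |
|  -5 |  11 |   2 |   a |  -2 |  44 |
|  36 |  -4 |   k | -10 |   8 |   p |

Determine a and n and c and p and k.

a = -3, n = 19, c = 17, p = 6, k = 11

Row 5 has -5 + 11 + 2 − 2 + 44 = 50; the blank must be 47 − 50 = -3.
Column 4 has 9 + 14 + 18 − 3 − 10 = 28; the blank must be 47 − 28 = 19.
Row 2 has 5 − 5 − 4 + 19 + 15 = 30; the blank must be 47 − 30 = 17.
Column 6 has -19 + 17 − 4 + 3 + 44 = 41; the blank must be 47 − 41 = 6.
Row 6 has 36 − 4 − 10 + 8 + 6 = 36; the blank must be 47 − 36 = 11.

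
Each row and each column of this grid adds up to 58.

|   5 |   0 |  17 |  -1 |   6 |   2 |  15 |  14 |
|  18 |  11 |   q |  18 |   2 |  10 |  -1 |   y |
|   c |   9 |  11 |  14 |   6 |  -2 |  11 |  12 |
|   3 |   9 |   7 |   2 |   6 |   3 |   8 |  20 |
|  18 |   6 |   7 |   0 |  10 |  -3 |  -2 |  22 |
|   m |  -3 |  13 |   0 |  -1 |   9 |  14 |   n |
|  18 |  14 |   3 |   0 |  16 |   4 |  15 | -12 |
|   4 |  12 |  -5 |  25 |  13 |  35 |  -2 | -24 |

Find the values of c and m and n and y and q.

c = -3, m = -5, n = 31, y = -5, q = 5

Column 3: 17 + 11 + 7 + 7 + 13 + 3 − 5 = 53, so its missing entry is 58 − 53 = 5.
Row 3: 9 + 11 + 14 + 6 − 2 + 11 + 12 = 61, so its missing entry is 58 − 61 = -3.
Row 2: 18 + 11 + 5 + 18 + 2 + 10 − 1 = 63, so its missing entry is 58 − 63 = -5.
Column 8: 14 − 5 + 12 + 20 + 22 − 12 − 24 = 27, so its missing entry is 58 − 27 = 31.
Row 6: -3 + 13 + 0 − 1 + 9 + 14 + 31 = 63, so its missing entry is 58 − 63 = -5.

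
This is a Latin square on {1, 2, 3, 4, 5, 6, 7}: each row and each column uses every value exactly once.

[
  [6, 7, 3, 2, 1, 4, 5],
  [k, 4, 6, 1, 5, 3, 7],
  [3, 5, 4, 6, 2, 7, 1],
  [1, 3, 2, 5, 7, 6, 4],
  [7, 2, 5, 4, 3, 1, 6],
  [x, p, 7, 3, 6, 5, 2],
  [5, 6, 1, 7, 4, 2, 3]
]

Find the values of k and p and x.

At (row 2, col 1): row 2 already has {1, 3, 4, 5, 6, 7}, so the value is 2.
For row 6, column 1: column 1 already has {1, 2, 3, 5, 6, 7}; that leaves 4.
Cell (6,2): row 6 already has {2, 3, 4, 5, 6, 7} → 1.

k = 2, p = 1, x = 4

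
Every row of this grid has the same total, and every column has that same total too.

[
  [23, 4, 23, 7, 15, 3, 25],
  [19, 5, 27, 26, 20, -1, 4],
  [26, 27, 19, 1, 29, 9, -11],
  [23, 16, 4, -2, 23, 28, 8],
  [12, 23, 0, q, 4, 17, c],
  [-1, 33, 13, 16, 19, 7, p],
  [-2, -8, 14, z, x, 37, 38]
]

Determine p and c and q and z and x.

Rows 1 and 2 both sum to 100, so that's the common total.
The known cells in column 5 total 110, leaving 100 − 110 = -10 for the blank.
The known cells in row 6 total 87, leaving 100 − 87 = 13 for the blank.
The known cells in column 7 total 77, leaving 100 − 77 = 23 for the blank.
The known cells in row 5 total 79, leaving 100 − 79 = 21 for the blank.
The known cells in row 7 total 69, leaving 100 − 69 = 31 for the blank.

p = 13, c = 23, q = 21, z = 31, x = -10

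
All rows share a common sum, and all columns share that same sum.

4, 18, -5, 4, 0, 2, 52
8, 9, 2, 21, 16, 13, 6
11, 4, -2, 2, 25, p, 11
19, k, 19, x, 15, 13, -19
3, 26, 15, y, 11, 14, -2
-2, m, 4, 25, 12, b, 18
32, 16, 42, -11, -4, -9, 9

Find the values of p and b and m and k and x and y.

Rows 1 and 2 both sum to 75, so that's the common total.
The known cells in row 5 total 67, leaving 75 − 67 = 8 for the blank.
The known cells in column 4 total 49, leaving 75 − 49 = 26 for the blank.
The known cells in row 4 total 73, leaving 75 − 73 = 2 for the blank.
The known cells in column 2 total 75, leaving 75 − 75 = 0 for the blank.
The known cells in row 6 total 57, leaving 75 − 57 = 18 for the blank.
The known cells in row 3 total 51, leaving 75 − 51 = 24 for the blank.

p = 24, b = 18, m = 0, k = 2, x = 26, y = 8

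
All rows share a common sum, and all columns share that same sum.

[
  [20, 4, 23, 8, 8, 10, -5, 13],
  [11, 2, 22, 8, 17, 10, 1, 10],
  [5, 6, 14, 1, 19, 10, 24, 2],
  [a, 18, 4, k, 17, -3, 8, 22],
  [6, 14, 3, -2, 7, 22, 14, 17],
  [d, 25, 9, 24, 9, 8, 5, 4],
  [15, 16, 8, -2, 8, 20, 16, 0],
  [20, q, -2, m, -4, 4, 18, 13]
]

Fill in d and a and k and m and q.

Rows 1 and 2 both sum to 81, so that's the common total.
The known cells in column 2 total 85, leaving 81 − 85 = -4 for the blank.
The known cells in row 8 total 45, leaving 81 − 45 = 36 for the blank.
The known cells in column 4 total 73, leaving 81 − 73 = 8 for the blank.
The known cells in row 4 total 74, leaving 81 − 74 = 7 for the blank.
The known cells in row 6 total 84, leaving 81 − 84 = -3 for the blank.

d = -3, a = 7, k = 8, m = 36, q = -4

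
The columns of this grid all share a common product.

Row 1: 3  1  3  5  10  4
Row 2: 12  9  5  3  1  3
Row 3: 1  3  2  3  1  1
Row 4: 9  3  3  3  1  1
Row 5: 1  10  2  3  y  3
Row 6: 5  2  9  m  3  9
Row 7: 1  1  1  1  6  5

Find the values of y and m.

Columns 1 and 2 each multiply to 1620, so every column has product 1620.
Column 5: 10×1×1×1×3×6 = 180, so the missing entry is 1620 ÷ 180 = 9.
Column 4: 5×3×3×3×3×1 = 405, so the missing entry is 1620 ÷ 405 = 4.

y = 9, m = 4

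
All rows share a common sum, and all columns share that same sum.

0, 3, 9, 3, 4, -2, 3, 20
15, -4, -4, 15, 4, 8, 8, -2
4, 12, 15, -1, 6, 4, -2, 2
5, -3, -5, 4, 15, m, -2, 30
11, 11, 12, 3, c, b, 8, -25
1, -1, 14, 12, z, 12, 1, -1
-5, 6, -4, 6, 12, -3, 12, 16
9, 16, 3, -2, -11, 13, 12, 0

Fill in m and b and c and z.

Rows 1 and 2 both sum to 40, so that's the common total.
Row 6 has 1 − 1 + 14 + 12 + 12 + 1 − 1 = 38; the blank must be 40 − 38 = 2.
Column 5 has 4 + 4 + 6 + 15 + 2 + 12 − 11 = 32; the blank must be 40 − 32 = 8.
Row 5 has 11 + 11 + 12 + 3 + 8 + 8 − 25 = 28; the blank must be 40 − 28 = 12.
Row 4 has 5 − 3 − 5 + 4 + 15 − 2 + 30 = 44; the blank must be 40 − 44 = -4.

m = -4, b = 12, c = 8, z = 2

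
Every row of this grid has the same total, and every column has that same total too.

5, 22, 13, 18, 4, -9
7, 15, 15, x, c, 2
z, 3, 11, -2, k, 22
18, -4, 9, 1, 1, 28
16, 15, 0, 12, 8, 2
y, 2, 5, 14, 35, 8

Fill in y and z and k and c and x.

y = -11, z = 18, k = 1, c = 4, x = 10

Rows 1 and 4 both sum to 53, so that's the common total.
Row 6 has 2 + 5 + 14 + 35 + 8 = 64; the blank must be 53 − 64 = -11.
Column 1 has 5 + 7 + 18 + 16 − 11 = 35; the blank must be 53 − 35 = 18.
Row 3 has 18 + 3 + 11 − 2 + 22 = 52; the blank must be 53 − 52 = 1.
Column 5 has 4 + 1 + 1 + 8 + 35 = 49; the blank must be 53 − 49 = 4.
Row 2 has 7 + 15 + 15 + 4 + 2 = 43; the blank must be 53 − 43 = 10.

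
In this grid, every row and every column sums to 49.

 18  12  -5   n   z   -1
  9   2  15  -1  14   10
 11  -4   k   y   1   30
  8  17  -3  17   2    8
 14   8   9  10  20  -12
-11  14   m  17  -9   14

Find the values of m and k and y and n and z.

m = 24, k = 9, y = 2, n = 4, z = 21

Column 5 has 14 + 1 + 2 + 20 − 9 = 28; the blank must be 49 − 28 = 21.
Row 1 has 18 + 12 − 5 + 21 − 1 = 45; the blank must be 49 − 45 = 4.
Column 4 has 4 − 1 + 17 + 10 + 17 = 47; the blank must be 49 − 47 = 2.
Row 3 has 11 − 4 + 2 + 1 + 30 = 40; the blank must be 49 − 40 = 9.
Row 6 has -11 + 14 + 17 − 9 + 14 = 25; the blank must be 49 − 25 = 24.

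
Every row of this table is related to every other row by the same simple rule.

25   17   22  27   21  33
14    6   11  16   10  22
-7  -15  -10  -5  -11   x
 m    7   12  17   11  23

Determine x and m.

The difference between any two rows is the same in every column — this is an addition table with the headers hidden.
Row 3 minus row 1 is -5 − 27 = -32, so its entry in column 6 is 33 + (-32) = 1.
Row 4 minus row 1 is 17 − 27 = -10, so its entry in column 1 is 25 + (-10) = 15.

x = 1, m = 15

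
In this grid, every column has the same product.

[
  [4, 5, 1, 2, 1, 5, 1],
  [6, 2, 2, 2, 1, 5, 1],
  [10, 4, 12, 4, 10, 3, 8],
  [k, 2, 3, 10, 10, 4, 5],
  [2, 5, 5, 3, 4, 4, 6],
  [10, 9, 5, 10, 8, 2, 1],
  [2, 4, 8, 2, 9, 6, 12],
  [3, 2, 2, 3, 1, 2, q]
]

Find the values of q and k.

q = 10, k = 1

Columns 3 and 5 each multiply to 28800, so every column has product 28800.
Column 7: 1×1×8×5×6×1×12 = 2880, so the missing entry is 28800 ÷ 2880 = 10.
Column 1: 4×6×10×2×10×2×3 = 28800, so the missing entry is 28800 ÷ 28800 = 1.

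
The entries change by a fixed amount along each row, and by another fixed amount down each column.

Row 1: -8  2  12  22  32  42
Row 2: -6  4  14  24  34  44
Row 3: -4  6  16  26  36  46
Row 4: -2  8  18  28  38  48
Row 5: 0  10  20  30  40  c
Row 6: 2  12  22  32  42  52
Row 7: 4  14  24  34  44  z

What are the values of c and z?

Along each row the entries change by 10 per step; down each column they change by 2.
Row 5: from 0 at column 1, stepping by 10 to column 6 gives 50.
Row 7: from 4 at column 1, stepping by 10 to column 6 gives 54.

c = 50, z = 54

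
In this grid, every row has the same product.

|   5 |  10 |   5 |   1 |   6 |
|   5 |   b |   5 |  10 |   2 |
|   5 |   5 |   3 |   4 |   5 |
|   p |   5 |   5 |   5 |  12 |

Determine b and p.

b = 3, p = 1

Rows 1 and 3 each multiply to 1500, so every row has product 1500.
Row 2: 5×5×10×2 = 500, so the missing entry is 1500 ÷ 500 = 3.
Row 4: 5×5×5×12 = 1500, so the missing entry is 1500 ÷ 1500 = 1.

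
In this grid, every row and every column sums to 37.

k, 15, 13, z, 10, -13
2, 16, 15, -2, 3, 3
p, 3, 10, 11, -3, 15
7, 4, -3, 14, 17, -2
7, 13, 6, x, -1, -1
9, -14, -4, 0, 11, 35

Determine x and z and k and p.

x = 13, z = 1, k = 11, p = 1

Row 3 has 3 + 10 + 11 − 3 + 15 = 36; the blank must be 37 − 36 = 1.
Column 1 has 2 + 1 + 7 + 7 + 9 = 26; the blank must be 37 − 26 = 11.
Row 1 has 11 + 15 + 13 + 10 − 13 = 36; the blank must be 37 − 36 = 1.
Row 5 has 7 + 13 + 6 − 1 − 1 = 24; the blank must be 37 − 24 = 13.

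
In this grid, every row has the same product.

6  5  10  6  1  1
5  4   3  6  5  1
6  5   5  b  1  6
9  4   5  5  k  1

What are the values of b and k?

Rows 1 and 2 each multiply to 1800, so every row has product 1800.
Row 3: 6×5×5×1×6 = 900, so the missing entry is 1800 ÷ 900 = 2.
Row 4: 9×4×5×5×1 = 900, so the missing entry is 1800 ÷ 900 = 2.

b = 2, k = 2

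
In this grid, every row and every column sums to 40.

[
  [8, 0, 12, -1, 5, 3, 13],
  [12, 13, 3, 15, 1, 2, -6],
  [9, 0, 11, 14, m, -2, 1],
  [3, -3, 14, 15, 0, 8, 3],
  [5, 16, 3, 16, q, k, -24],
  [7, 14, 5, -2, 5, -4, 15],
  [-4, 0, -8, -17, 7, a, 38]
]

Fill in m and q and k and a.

Row 3 has 9 + 0 + 11 + 14 − 2 + 1 = 33; the blank must be 40 − 33 = 7.
Column 5 has 5 + 1 + 7 + 0 + 5 + 7 = 25; the blank must be 40 − 25 = 15.
Row 5 has 5 + 16 + 3 + 16 + 15 − 24 = 31; the blank must be 40 − 31 = 9.
Row 7 has -4 + 0 − 8 − 17 + 7 + 38 = 16; the blank must be 40 − 16 = 24.

m = 7, q = 15, k = 9, a = 24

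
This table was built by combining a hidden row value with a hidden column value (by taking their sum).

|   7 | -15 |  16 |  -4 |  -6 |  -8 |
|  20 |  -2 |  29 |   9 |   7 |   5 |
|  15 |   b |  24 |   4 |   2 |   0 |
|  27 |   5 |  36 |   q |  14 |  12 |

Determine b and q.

b = -7, q = 16

The difference between any two rows is the same in every column — this is an addition table with the headers hidden.
Row 3 minus row 1 is 2 − (-6) = 8, so its entry in column 2 is -15 + 8 = -7.
Row 4 minus row 1 is 14 − (-6) = 20, so its entry in column 4 is -4 + 20 = 16.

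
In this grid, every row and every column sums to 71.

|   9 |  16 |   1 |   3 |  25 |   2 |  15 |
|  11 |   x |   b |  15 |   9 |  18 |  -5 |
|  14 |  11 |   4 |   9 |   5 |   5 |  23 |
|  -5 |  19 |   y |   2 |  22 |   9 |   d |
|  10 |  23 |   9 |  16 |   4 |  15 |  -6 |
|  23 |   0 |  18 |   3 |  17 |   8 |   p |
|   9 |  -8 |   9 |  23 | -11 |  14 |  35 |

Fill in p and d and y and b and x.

p = 2, d = 7, y = 17, b = 13, x = 10

Column 2: 16 + 11 + 19 + 23 + 0 − 8 = 61, so its missing entry is 71 − 61 = 10.
Row 2: 11 + 10 + 15 + 9 + 18 − 5 = 58, so its missing entry is 71 − 58 = 13.
Row 6: 23 + 0 + 18 + 3 + 17 + 8 = 69, so its missing entry is 71 − 69 = 2.
Column 7: 15 − 5 + 23 − 6 + 2 + 35 = 64, so its missing entry is 71 − 64 = 7.
Row 4: -5 + 19 + 2 + 22 + 9 + 7 = 54, so its missing entry is 71 − 54 = 17.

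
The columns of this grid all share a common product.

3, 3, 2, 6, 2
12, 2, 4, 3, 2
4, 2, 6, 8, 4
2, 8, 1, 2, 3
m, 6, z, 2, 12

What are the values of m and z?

m = 2, z = 12

Columns 4 and 5 each multiply to 576, so every column has product 576.
Column 1: 3×12×4×2 = 288, so the missing entry is 576 ÷ 288 = 2.
Column 3: 2×4×6×1 = 48, so the missing entry is 576 ÷ 48 = 12.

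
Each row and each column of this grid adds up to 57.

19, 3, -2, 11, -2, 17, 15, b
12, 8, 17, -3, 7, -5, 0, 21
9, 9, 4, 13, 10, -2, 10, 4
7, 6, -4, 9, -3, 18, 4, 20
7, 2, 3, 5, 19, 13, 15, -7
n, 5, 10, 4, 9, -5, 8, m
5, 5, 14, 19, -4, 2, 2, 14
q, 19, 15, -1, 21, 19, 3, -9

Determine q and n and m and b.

q = -10, n = 8, m = 18, b = -4

Row 1: 19 + 3 − 2 + 11 − 2 + 17 + 15 = 61, so its missing entry is 57 − 61 = -4.
Row 8: 19 + 15 − 1 + 21 + 19 + 3 − 9 = 67, so its missing entry is 57 − 67 = -10.
Column 1: 19 + 12 + 9 + 7 + 7 + 5 − 10 = 49, so its missing entry is 57 − 49 = 8.
Row 6: 8 + 5 + 10 + 4 + 9 − 5 + 8 = 39, so its missing entry is 57 − 39 = 18.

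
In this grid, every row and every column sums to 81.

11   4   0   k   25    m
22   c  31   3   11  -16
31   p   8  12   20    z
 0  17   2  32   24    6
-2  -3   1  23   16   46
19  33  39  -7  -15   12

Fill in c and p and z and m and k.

The known cells in row 2 total 51, leaving 81 − 51 = 30 for the blank.
The known cells in column 2 total 81, leaving 81 − 81 = 0 for the blank.
The known cells in column 4 total 63, leaving 81 − 63 = 18 for the blank.
The known cells in row 1 total 58, leaving 81 − 58 = 23 for the blank.
The known cells in row 3 total 71, leaving 81 − 71 = 10 for the blank.

c = 30, p = 0, z = 10, m = 23, k = 18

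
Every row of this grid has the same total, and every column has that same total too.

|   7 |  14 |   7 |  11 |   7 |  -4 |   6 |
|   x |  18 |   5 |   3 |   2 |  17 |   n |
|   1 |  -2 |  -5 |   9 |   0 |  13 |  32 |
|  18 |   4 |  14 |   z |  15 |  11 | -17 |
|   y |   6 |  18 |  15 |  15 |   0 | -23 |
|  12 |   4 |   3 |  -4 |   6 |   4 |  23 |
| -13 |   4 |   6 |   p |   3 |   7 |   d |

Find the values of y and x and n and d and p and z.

Rows 1 and 3 both sum to 48, so that's the common total.
Row 5 has 6 + 18 + 15 + 15 + 0 − 23 = 31; the blank must be 48 − 31 = 17.
Row 4 has 18 + 4 + 14 + 15 + 11 − 17 = 45; the blank must be 48 − 45 = 3.
Column 1 has 7 + 1 + 18 + 17 + 12 − 13 = 42; the blank must be 48 − 42 = 6.
Row 2 has 6 + 18 + 5 + 3 + 2 + 17 = 51; the blank must be 48 − 51 = -3.
Column 7 has 6 − 3 + 32 − 17 − 23 + 23 = 18; the blank must be 48 − 18 = 30.
Row 7 has -13 + 4 + 6 + 3 + 7 + 30 = 37; the blank must be 48 − 37 = 11.

y = 17, x = 6, n = -3, d = 30, p = 11, z = 3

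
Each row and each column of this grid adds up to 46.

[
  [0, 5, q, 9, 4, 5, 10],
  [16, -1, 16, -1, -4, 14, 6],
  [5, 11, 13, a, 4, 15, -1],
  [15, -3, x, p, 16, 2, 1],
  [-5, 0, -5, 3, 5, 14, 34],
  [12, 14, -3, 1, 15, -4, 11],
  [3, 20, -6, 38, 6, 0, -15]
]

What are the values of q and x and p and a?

q = 13, x = 18, p = -3, a = -1

Row 3 has 5 + 11 + 13 + 4 + 15 − 1 = 47; the blank must be 46 − 47 = -1.
Row 1 has 0 + 5 + 9 + 4 + 5 + 10 = 33; the blank must be 46 − 33 = 13.
Column 4 has 9 − 1 − 1 + 3 + 1 + 38 = 49; the blank must be 46 − 49 = -3.
Row 4 has 15 − 3 − 3 + 16 + 2 + 1 = 28; the blank must be 46 − 28 = 18.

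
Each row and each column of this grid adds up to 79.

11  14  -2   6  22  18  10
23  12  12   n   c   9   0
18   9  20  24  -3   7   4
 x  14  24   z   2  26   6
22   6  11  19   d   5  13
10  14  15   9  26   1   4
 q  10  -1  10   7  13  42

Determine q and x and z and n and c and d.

The known cells in row 5 total 76, leaving 79 − 76 = 3 for the blank.
The known cells in column 5 total 57, leaving 79 − 57 = 22 for the blank.
The known cells in row 7 total 81, leaving 79 − 81 = -2 for the blank.
The known cells in column 1 total 82, leaving 79 − 82 = -3 for the blank.
The known cells in row 4 total 69, leaving 79 − 69 = 10 for the blank.
The known cells in row 2 total 78, leaving 79 − 78 = 1 for the blank.

q = -2, x = -3, z = 10, n = 1, c = 22, d = 3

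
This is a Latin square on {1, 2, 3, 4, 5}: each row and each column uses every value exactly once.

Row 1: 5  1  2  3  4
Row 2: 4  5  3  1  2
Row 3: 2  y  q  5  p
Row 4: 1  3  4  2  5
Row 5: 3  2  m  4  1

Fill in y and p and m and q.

y = 4, p = 3, m = 5, q = 1

For row 3, column 5: column 5 already has {1, 2, 4, 5}; that leaves 3.
Cell (3,2): column 2 already has {1, 2, 3, 5} → 4.
At (row 5, col 3): row 5 already has {1, 2, 3, 4}, so the value is 5.
Cell (3,3): row 3 already has {2, 3, 4, 5} → 1.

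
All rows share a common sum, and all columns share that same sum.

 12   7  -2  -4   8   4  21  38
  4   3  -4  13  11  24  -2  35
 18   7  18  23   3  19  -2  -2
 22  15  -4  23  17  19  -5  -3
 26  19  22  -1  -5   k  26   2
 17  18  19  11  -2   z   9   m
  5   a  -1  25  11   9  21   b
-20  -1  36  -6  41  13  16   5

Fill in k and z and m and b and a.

Rows 1 and 2 both sum to 84, so that's the common total.
The known cells in column 2 total 68, leaving 84 − 68 = 16 for the blank.
The known cells in row 7 total 86, leaving 84 − 86 = -2 for the blank.
The known cells in column 8 total 73, leaving 84 − 73 = 11 for the blank.
The known cells in row 6 total 83, leaving 84 − 83 = 1 for the blank.
The known cells in row 5 total 89, leaving 84 − 89 = -5 for the blank.

k = -5, z = 1, m = 11, b = -2, a = 16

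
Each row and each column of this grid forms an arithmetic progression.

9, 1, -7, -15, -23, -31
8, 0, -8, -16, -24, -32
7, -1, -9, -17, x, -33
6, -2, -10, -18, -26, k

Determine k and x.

Along each row the entries change by -8 per step; down each column they change by -1.
Row 4: from 6 at column 1, stepping by -8 to column 6 gives -34.
Row 3: from 7 at column 1, stepping by -8 to column 5 gives -25.

k = -34, x = -25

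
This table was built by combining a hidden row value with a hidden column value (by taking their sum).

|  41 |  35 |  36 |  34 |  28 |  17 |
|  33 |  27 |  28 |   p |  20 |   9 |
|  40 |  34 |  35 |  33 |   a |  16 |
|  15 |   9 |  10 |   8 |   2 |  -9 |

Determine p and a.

The difference between any two rows is the same in every column — this is an addition table with the headers hidden.
Row 2 minus row 1 is 28 − 36 = -8, so its entry in column 4 is 34 + (-8) = 26.
Row 3 minus row 1 is 35 − 36 = -1, so its entry in column 5 is 28 + (-1) = 27.

p = 26, a = 27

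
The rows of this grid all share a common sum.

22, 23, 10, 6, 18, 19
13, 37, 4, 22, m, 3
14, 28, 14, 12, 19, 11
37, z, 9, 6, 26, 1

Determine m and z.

Row 1 sums to 98 and so does row 3; that's the common total.
In row 2 the known cells total 79, leaving 98 − 79 = 19.
In row 4 the known cells total 79, leaving 98 − 79 = 19.

m = 19, z = 19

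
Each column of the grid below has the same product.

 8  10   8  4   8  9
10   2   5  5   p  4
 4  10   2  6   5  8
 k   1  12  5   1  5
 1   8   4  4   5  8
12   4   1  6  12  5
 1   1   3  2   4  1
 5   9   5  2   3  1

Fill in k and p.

k = 3, p = 2

Columns 2 and 3 each multiply to 57600, so every column has product 57600.
Column 1: 8×10×4×1×12×1×5 = 19200, so the missing entry is 57600 ÷ 19200 = 3.
Column 5: 8×5×1×5×12×4×3 = 28800, so the missing entry is 57600 ÷ 28800 = 2.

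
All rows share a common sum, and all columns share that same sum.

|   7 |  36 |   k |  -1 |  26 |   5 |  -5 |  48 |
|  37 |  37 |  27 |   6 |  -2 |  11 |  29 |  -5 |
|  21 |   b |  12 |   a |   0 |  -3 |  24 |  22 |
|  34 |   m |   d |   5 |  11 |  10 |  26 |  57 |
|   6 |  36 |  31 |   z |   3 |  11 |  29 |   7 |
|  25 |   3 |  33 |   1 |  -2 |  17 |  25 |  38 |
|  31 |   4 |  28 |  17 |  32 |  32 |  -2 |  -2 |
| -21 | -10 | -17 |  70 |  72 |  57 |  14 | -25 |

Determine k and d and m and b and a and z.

k = 24, d = 2, m = -5, b = 39, a = 25, z = 17

Rows 2 and 6 both sum to 140, so that's the common total.
Row 5 has 6 + 36 + 31 + 3 + 11 + 29 + 7 = 123; the blank must be 140 − 123 = 17.
Column 4 has -1 + 6 + 5 + 17 + 1 + 17 + 70 = 115; the blank must be 140 − 115 = 25.
Row 3 has 21 + 12 + 25 + 0 − 3 + 24 + 22 = 101; the blank must be 140 − 101 = 39.
Column 2 has 36 + 37 + 39 + 36 + 3 + 4 − 10 = 145; the blank must be 140 − 145 = -5.
Row 1 has 7 + 36 − 1 + 26 + 5 − 5 + 48 = 116; the blank must be 140 − 116 = 24.
Row 4 has 34 − 5 + 5 + 11 + 10 + 26 + 57 = 138; the blank must be 140 − 138 = 2.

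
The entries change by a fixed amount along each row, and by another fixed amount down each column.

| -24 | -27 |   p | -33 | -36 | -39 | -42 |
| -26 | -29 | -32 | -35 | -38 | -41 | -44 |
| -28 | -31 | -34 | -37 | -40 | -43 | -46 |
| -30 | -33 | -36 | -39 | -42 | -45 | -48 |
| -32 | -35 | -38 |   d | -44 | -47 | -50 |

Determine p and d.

p = -30, d = -41

Along each row the entries change by -3 per step; down each column they change by -2.
Row 1: from -24 at column 1, stepping by -3 to column 3 gives -30.
Row 5: from -32 at column 1, stepping by -3 to column 4 gives -41.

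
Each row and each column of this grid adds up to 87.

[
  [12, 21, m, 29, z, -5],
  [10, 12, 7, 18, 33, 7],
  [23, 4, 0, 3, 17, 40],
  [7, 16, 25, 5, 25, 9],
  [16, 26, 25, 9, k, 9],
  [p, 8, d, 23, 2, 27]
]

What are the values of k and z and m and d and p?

Row 5 has 16 + 26 + 25 + 9 + 9 = 85; the blank must be 87 − 85 = 2.
Column 5 has 33 + 17 + 25 + 2 + 2 = 79; the blank must be 87 − 79 = 8.
Row 1 has 12 + 21 + 29 + 8 − 5 = 65; the blank must be 87 − 65 = 22.
Column 1 has 12 + 10 + 23 + 7 + 16 = 68; the blank must be 87 − 68 = 19.
Row 6 has 19 + 8 + 23 + 2 + 27 = 79; the blank must be 87 − 79 = 8.

k = 2, z = 8, m = 22, d = 8, p = 19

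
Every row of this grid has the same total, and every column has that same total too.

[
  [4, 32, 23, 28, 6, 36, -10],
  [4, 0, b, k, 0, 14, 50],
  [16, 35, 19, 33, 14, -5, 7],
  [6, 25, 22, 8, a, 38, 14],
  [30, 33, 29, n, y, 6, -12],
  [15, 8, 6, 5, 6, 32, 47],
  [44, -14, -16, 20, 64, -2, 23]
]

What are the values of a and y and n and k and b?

a = 6, y = 23, n = 10, k = 15, b = 36

Rows 1 and 3 both sum to 119, so that's the common total.
Column 3 has 23 + 19 + 22 + 29 + 6 − 16 = 83; the blank must be 119 − 83 = 36.
Row 4 has 6 + 25 + 22 + 8 + 38 + 14 = 113; the blank must be 119 − 113 = 6.
Column 5 has 6 + 0 + 14 + 6 + 6 + 64 = 96; the blank must be 119 − 96 = 23.
Row 5 has 30 + 33 + 29 + 23 + 6 − 12 = 109; the blank must be 119 − 109 = 10.
Row 2 has 4 + 0 + 36 + 0 + 14 + 50 = 104; the blank must be 119 − 104 = 15.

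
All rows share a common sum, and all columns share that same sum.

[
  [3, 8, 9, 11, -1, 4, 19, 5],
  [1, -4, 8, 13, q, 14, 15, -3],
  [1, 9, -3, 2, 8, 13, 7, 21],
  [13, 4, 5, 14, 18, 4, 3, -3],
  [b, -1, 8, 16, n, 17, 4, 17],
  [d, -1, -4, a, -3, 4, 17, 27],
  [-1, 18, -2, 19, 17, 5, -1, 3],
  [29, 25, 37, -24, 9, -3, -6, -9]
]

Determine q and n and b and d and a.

Rows 1 and 3 both sum to 58, so that's the common total.
The known cells in row 2 total 44, leaving 58 − 44 = 14 for the blank.
The known cells in column 5 total 62, leaving 58 − 62 = -4 for the blank.
The known cells in row 5 total 57, leaving 58 − 57 = 1 for the blank.
The known cells in column 1 total 47, leaving 58 − 47 = 11 for the blank.
The known cells in row 6 total 51, leaving 58 − 51 = 7 for the blank.

q = 14, n = -4, b = 1, d = 11, a = 7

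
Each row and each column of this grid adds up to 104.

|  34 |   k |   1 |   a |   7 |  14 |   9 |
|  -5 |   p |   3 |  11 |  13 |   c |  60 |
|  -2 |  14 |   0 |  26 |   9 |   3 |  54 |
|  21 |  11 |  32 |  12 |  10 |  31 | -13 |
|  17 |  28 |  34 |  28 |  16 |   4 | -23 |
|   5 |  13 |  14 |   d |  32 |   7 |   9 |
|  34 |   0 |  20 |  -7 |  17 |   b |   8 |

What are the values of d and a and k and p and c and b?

d = 24, a = 10, k = 29, p = 9, c = 13, b = 32

Row 7 has 34 + 0 + 20 − 7 + 17 + 8 = 72; the blank must be 104 − 72 = 32.
Column 6 has 14 + 3 + 31 + 4 + 7 + 32 = 91; the blank must be 104 − 91 = 13.
Row 2 has -5 + 3 + 11 + 13 + 13 + 60 = 95; the blank must be 104 − 95 = 9.
Column 2 has 9 + 14 + 11 + 28 + 13 + 0 = 75; the blank must be 104 − 75 = 29.
Row 1 has 34 + 29 + 1 + 7 + 14 + 9 = 94; the blank must be 104 − 94 = 10.
Row 6 has 5 + 13 + 14 + 32 + 7 + 9 = 80; the blank must be 104 − 80 = 24.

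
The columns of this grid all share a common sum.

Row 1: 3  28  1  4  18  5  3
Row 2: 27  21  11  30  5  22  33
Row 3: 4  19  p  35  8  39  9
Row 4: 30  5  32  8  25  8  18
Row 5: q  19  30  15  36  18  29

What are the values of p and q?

p = 18, q = 28

Column 6 sums to 92 and so does column 7; that's the common total.
In column 3 the known cells total 74, leaving 92 − 74 = 18.
In column 1 the known cells total 64, leaving 92 − 64 = 28.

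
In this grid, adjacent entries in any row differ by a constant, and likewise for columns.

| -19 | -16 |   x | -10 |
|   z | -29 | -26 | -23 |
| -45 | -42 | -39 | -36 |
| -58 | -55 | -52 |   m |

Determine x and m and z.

Along each row the entries change by 3 per step; down each column they change by -13.
Row 1: from -19 at column 1, stepping by 3 to column 3 gives -13.
Row 4: from -58 at column 1, stepping by 3 to column 4 gives -49.
Row 2: from -29 at column 2, stepping by 3 to column 1 gives -32.

x = -13, m = -49, z = -32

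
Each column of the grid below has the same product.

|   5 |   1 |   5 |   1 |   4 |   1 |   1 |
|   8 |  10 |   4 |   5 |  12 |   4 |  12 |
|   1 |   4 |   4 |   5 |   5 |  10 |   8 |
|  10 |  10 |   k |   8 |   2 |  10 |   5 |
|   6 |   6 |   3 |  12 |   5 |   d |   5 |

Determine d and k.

d = 6, k = 10

Columns 1 and 7 each multiply to 2400, so every column has product 2400.
Column 6: 1×4×10×10 = 400, so the missing entry is 2400 ÷ 400 = 6.
Column 3: 5×4×4×3 = 240, so the missing entry is 2400 ÷ 240 = 10.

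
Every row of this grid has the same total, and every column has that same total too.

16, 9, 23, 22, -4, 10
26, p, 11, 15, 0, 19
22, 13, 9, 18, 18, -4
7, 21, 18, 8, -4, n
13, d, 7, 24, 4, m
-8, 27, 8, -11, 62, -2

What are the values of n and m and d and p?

Rows 1 and 3 both sum to 76, so that's the common total.
Row 2: 26 + 11 + 15 + 0 + 19 = 71, so its missing entry is 76 − 71 = 5.
Column 2: 9 + 5 + 13 + 21 + 27 = 75, so its missing entry is 76 − 75 = 1.
Row 5: 13 + 1 + 7 + 24 + 4 = 49, so its missing entry is 76 − 49 = 27.
Row 4: 7 + 21 + 18 + 8 − 4 = 50, so its missing entry is 76 − 50 = 26.

n = 26, m = 27, d = 1, p = 5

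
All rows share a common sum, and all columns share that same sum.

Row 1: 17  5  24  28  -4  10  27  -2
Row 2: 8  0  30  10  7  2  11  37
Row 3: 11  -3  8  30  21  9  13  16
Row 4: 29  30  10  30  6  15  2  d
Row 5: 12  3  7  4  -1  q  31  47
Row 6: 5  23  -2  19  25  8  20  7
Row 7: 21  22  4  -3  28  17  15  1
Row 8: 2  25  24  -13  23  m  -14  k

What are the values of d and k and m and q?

Rows 1 and 2 both sum to 105, so that's the common total.
Row 5 has 12 + 3 + 7 + 4 − 1 + 31 + 47 = 103; the blank must be 105 − 103 = 2.
Row 4 has 29 + 30 + 10 + 30 + 6 + 15 + 2 = 122; the blank must be 105 − 122 = -17.
Column 6 has 10 + 2 + 9 + 15 + 2 + 8 + 17 = 63; the blank must be 105 − 63 = 42.
Row 8 has 2 + 25 + 24 − 13 + 23 + 42 − 14 = 89; the blank must be 105 − 89 = 16.

d = -17, k = 16, m = 42, q = 2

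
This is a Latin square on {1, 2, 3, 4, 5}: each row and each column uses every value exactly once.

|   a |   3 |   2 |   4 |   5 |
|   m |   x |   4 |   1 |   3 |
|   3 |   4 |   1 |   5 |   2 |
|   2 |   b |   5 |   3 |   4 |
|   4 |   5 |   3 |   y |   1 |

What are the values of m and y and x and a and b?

m = 5, y = 2, x = 2, a = 1, b = 1

Cell (5,4): row 5 already has {1, 3, 4, 5} → 2.
For row 4, column 2: row 4 already has {2, 3, 4, 5}; that leaves 1.
At (row 1, col 1): row 1 already has {2, 3, 4, 5}, so the value is 1.
Cell (2,2): column 2 already has {1, 3, 4, 5} → 2.
Cell (2,1): row 2 already has {1, 2, 3, 4} → 5.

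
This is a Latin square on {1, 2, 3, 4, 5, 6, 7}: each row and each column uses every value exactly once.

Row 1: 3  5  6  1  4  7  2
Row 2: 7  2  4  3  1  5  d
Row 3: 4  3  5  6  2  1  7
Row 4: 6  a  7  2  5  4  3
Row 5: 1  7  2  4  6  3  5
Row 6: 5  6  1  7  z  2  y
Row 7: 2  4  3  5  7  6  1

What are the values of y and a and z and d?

y = 4, a = 1, z = 3, d = 6

For row 4, column 2: row 4 already has {2, 3, 4, 5, 6, 7}; that leaves 1.
At (row 2, col 7): row 2 already has {1, 2, 3, 4, 5, 7}, so the value is 6.
At (row 6, col 5): column 5 already has {1, 2, 4, 5, 6, 7}, so the value is 3.
At (row 6, col 7): row 6 already has {1, 2, 3, 5, 6, 7}, so the value is 4.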